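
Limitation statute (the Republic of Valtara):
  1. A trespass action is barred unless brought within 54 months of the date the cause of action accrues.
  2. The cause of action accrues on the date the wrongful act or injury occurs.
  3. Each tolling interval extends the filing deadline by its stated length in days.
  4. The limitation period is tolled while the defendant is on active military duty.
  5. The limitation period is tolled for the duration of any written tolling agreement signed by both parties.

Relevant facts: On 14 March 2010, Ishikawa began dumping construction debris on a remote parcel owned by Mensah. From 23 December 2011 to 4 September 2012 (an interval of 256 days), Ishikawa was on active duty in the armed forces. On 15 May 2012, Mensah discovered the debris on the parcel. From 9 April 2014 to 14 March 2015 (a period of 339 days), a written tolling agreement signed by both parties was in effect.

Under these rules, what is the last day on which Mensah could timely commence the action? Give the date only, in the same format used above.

Accrual is governed by the date of the act, so the period began to run on 14 March 2010; the later discovery on 15 May 2012 is irrelevant under the stated rule.
Adding the 54 months base period to 14 March 2010 gives a deadline of 14 September 2014, before any tolling.
The period was tolled for 256 days by the defendant's active military service (23 December 2011 to 4 September 2012), pushing the deadline to 28 May 2015.
The written tolling agreement from 9 April 2014 to 14 March 2015 tolled the period for 339 days, extending the deadline to 1 May 2016.

1 May 2016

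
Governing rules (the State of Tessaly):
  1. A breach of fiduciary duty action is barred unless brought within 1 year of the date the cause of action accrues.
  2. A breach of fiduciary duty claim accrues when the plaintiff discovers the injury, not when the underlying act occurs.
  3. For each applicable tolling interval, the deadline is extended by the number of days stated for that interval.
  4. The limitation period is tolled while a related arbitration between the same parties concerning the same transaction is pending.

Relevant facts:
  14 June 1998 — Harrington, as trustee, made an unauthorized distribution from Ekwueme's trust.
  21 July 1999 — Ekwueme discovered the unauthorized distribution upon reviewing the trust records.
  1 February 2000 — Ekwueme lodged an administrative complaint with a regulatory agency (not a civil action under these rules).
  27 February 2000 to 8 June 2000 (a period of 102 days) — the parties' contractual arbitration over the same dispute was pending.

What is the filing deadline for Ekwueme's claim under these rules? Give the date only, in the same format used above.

Accrual is tied to discovery, so the period began on 21 July 1999 rather than on 14 June 1998 when the act occurred.
Adding the 1 year base period to 21 July 1999 gives a deadline of 21 July 2000, before any tolling.
Because the pending related arbitration ran from 27 February 2000 to 8 June 2000, the deadline is extended by 102 days to 31 October 2000.
None of the other events listed affects the running of the period under the stated rules.

31 October 2000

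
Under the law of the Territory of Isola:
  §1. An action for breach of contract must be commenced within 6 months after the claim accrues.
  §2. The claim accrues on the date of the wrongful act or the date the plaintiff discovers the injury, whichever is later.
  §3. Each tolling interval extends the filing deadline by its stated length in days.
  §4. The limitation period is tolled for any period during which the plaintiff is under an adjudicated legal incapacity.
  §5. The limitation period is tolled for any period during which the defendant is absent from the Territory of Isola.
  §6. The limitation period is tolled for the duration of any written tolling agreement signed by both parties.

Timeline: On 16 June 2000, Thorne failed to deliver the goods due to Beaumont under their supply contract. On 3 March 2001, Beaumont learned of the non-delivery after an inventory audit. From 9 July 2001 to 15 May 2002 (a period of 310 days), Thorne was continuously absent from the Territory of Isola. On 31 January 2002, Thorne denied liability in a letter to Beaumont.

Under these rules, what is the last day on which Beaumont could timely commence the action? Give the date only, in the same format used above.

Because discovery on 3 March 2001 post-dates the 16 June 2000 act, accrual under the later-of rule falls on 3 March 2001.
6 months from 3 March 2001 is 3 September 2001.
The defendant's absence from the jurisdiction from 9 July 2001 to 15 May 2002 tolled the period for 310 days, extending the deadline to 10 July 2002.
None of the other events listed affects the running of the period under the stated rules.

10 July 2002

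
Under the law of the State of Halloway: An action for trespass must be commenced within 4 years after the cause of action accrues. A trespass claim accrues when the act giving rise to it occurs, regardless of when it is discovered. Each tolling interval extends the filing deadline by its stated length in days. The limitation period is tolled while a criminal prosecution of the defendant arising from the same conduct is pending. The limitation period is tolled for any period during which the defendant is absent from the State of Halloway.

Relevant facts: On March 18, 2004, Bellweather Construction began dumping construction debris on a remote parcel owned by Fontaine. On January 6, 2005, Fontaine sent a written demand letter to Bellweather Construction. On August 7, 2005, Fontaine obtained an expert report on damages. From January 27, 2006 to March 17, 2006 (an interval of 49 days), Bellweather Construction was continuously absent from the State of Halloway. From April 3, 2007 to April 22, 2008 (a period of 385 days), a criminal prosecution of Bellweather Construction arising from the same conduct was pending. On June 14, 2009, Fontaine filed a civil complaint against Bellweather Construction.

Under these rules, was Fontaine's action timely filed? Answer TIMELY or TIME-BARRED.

TIME-BARRED

The cause of action accrued on March 18, 2004, the date of the act.
The untolled deadline — 4 years after March 18, 2004 — is March 18, 2008.
Because the defendant's absence from the jurisdiction ran from January 27, 2006 to March 17, 2006, the deadline is extended by 49 days to May 6, 2008.
The pending criminal prosecution from April 3, 2007 to April 22, 2008 tolled the period for 385 days, extending the deadline to May 26, 2009.
The other events in the timeline have no effect on the limitation period under the stated rules.
Filing on June 14, 2009 missed the May 26, 2009 deadline — the action is time-barred.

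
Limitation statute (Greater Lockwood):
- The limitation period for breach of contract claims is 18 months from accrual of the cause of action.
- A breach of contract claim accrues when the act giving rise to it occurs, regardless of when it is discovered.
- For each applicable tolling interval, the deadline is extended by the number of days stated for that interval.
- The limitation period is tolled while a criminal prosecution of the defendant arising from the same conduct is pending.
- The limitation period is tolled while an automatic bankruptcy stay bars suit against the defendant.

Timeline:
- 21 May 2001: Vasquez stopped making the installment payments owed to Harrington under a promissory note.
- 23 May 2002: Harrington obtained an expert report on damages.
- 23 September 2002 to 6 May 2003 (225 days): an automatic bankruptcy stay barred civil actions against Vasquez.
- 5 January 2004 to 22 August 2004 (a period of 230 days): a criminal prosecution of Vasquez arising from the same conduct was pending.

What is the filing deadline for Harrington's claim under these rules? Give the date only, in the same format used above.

4 July 2003

The cause of action accrued on 21 May 2001, the date of the act.
18 months from 21 May 2001 is 21 November 2002.
The period was tolled for 225 days by the automatic bankruptcy stay (23 September 2002 to 6 May 2003), pushing the deadline to 4 July 2003.
By the time the pending criminal prosecution began on 5 January 2004, the limitation period had already expired on 4 July 2003; that interval cannot revive it.
The other events in the timeline have no effect on the limitation period under the stated rules.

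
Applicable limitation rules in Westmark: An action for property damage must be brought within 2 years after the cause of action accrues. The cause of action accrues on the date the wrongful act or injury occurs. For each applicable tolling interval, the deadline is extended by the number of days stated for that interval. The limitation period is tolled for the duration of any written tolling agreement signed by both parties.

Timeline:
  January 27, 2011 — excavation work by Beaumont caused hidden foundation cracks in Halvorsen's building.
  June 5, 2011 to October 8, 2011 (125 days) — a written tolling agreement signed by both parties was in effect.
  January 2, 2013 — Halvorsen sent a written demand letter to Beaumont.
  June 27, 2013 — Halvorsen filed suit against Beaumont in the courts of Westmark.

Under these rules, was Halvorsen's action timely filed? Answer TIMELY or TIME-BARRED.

The limitation period began to run on January 27, 2011.
The untolled deadline — 2 years after January 27, 2011 — is January 27, 2013.
The period was tolled for 125 days by the written tolling agreement (June 5, 2011 to October 8, 2011), pushing the deadline to June 1, 2013.
The other events in the timeline have no effect on the limitation period under the stated rules.
Filing on June 27, 2013 missed the June 1, 2013 deadline — the action is time-barred.

TIME-BARRED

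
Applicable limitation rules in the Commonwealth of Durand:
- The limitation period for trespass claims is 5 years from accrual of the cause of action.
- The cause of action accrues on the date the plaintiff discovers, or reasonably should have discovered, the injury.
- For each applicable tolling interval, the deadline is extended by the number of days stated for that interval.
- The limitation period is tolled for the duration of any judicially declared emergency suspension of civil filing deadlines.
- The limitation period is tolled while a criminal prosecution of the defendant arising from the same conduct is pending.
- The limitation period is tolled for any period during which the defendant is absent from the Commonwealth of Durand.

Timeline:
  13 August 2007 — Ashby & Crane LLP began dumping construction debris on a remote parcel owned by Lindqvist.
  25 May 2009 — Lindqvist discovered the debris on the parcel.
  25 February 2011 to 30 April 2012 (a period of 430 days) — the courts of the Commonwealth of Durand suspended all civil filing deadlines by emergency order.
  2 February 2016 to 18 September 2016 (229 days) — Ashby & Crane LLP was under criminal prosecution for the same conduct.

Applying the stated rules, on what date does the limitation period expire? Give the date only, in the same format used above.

29 July 2015

Under the discovery rule, the claim accrued on 25 May 2009, when Lindqvist discovered the injury — not on the 13 August 2007 date of the underlying act.
The untolled deadline — 5 years after 25 May 2009 — is 25 May 2014.
Because the emergency suspension of filing deadlines ran from 25 February 2011 to 30 April 2012, the deadline is extended by 430 days to 29 July 2015.
The pending criminal prosecution starting 2 February 2016 came too late — the period had run on 29 July 2015 — and so does not extend the deadline.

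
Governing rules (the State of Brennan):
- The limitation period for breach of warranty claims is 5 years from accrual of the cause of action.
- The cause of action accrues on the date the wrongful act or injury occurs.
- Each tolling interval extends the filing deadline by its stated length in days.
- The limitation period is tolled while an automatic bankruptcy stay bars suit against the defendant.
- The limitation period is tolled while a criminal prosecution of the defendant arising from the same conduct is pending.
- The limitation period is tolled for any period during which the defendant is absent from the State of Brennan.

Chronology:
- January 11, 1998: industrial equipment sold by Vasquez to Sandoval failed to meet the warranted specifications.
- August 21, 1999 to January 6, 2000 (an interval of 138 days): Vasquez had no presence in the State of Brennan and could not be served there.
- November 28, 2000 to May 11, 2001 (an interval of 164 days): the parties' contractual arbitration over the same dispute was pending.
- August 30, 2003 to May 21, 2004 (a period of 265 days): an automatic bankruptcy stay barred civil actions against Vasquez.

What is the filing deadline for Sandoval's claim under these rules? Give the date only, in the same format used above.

The claim accrued on January 11, 1998, when the wrongful act occurred.
5 years from January 11, 1998 is January 11, 2003.
The defendant's absence from the jurisdiction from August 21, 1999 to January 6, 2000 tolled the period for 138 days, extending the deadline to May 29, 2003.
The automatic bankruptcy stay starting August 30, 2003 came too late — the period had run on May 29, 2003 — and so does not extend the deadline.
No stated provision tolls the period for a pending arbitration, so the interval from November 28, 2000 to May 11, 2001 has no effect on the deadline.

May 29, 2003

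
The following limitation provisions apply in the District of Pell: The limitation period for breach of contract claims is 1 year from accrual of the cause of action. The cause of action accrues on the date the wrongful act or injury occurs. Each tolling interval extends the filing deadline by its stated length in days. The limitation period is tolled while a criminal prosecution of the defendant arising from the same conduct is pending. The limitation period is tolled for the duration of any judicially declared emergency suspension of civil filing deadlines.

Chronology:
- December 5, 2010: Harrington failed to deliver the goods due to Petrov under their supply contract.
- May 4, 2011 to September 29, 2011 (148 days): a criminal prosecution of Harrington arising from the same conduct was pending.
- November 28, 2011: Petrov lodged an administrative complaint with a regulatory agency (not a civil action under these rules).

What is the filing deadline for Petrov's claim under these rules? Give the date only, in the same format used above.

The limitation period began to run on December 5, 2010.
The untolled deadline — 1 year after December 5, 2010 — is December 5, 2011.
The period was tolled for 148 days by the pending criminal prosecution (May 4, 2011 to September 29, 2011), pushing the deadline to May 1, 2012.
The other events in the timeline have no effect on the limitation period under the stated rules.

May 1, 2012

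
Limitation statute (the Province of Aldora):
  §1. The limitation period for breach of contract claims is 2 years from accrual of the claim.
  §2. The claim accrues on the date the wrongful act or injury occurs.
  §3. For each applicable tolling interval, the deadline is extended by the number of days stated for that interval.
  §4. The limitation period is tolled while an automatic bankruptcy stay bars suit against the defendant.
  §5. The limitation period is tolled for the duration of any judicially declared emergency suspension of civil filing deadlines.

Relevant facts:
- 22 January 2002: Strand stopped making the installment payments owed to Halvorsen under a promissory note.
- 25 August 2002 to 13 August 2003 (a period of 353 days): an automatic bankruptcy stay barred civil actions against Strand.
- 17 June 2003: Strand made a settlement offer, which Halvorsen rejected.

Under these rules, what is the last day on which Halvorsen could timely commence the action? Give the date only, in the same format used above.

9 January 2005

The claim accrued on 22 January 2002, when the wrongful act occurred.
Adding the 2 years base period to 22 January 2002 gives a deadline of 22 January 2004, before any tolling.
Because the automatic bankruptcy stay ran from 25 August 2002 to 13 August 2003, the deadline is extended by 353 days to 9 January 2005.
Nothing else in the chronology tolls or restarts the period.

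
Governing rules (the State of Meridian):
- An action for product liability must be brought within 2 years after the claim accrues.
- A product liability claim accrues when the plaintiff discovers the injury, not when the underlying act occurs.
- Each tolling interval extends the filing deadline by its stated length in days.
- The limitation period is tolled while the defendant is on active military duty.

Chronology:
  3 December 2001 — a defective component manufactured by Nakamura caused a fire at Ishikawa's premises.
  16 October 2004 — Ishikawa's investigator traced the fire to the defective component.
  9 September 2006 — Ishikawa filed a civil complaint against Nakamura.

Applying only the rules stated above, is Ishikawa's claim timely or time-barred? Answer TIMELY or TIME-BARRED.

TIMELY

The claim did not accrue until Ishikawa discovered the injury on 16 October 2004; the 3 December 2001 act date does not start the clock under the stated rule.
Adding the 2 years base period to 16 October 2004 gives a deadline of 16 October 2006, before any tolling.
The 9 September 2006 filing precedes the 16 October 2006 deadline; the claim is timely.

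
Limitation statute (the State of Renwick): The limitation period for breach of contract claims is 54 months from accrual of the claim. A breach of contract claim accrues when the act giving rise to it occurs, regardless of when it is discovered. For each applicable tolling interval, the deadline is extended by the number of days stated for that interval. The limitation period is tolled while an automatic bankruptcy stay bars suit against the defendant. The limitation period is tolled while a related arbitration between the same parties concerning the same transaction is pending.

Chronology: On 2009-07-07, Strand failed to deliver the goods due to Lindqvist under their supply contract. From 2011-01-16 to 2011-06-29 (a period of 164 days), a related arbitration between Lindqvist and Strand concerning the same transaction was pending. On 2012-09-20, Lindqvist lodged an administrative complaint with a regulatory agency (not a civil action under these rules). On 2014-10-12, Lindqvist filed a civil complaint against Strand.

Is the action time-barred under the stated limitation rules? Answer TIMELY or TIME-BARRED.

TIME-BARRED

The claim accrued on 2009-07-07, the date of the act.
Adding the 54 months base period to 2009-07-07 gives a deadline of 2014-01-07, before any tolling.
The pending related arbitration from 2011-01-16 to 2011-06-29 tolled the period for 164 days, extending the deadline to 2014-06-20.
None of the other events listed affects the running of the period under the stated rules.
Filing on 2014-10-12 missed the 2014-06-20 deadline — the action is time-barred.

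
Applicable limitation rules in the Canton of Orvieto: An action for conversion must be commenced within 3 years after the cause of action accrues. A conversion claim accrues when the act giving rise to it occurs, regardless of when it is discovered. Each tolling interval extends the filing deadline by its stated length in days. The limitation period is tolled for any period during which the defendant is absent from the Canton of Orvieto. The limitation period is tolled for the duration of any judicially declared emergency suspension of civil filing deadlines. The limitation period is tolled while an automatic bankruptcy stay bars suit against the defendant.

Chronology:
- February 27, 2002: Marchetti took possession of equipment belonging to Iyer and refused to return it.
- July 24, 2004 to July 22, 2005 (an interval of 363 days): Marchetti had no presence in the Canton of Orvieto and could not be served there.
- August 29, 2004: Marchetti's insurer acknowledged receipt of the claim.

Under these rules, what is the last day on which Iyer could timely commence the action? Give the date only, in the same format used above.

The limitation period began to run on February 27, 2002.
3 years from February 27, 2002 is February 27, 2005.
Because the defendant's absence from the jurisdiction ran from July 24, 2004 to July 22, 2005, the deadline is extended by 363 days to February 25, 2006.
None of the other events listed affects the running of the period under the stated rules.

February 25, 2006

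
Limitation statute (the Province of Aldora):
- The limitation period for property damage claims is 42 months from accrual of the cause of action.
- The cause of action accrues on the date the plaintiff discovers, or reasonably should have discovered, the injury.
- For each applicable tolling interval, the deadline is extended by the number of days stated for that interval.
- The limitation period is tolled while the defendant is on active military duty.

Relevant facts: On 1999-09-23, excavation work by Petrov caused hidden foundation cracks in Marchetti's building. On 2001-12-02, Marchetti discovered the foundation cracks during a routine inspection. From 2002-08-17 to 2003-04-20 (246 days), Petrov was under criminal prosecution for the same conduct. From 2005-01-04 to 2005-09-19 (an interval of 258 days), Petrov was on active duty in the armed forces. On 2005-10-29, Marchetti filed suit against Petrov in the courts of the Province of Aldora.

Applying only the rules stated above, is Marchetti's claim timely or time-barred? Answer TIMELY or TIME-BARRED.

Under the discovery rule, the claim accrued on 2001-12-02, when Marchetti discovered the injury — not on the 1999-09-23 date of the underlying act.
Adding the 42 months base period to 2001-12-02 gives a deadline of 2005-06-02, before any tolling.
The period was tolled for 258 days by the defendant's active military service (2005-01-04 to 2005-09-19), pushing the deadline to 2006-02-15.
No stated provision tolls the period for a criminal prosecution, so the interval from 2002-08-17 to 2003-04-20 has no effect on the deadline.
The 2005-10-29 filing precedes the 2006-02-15 deadline; the claim is timely.

TIMELY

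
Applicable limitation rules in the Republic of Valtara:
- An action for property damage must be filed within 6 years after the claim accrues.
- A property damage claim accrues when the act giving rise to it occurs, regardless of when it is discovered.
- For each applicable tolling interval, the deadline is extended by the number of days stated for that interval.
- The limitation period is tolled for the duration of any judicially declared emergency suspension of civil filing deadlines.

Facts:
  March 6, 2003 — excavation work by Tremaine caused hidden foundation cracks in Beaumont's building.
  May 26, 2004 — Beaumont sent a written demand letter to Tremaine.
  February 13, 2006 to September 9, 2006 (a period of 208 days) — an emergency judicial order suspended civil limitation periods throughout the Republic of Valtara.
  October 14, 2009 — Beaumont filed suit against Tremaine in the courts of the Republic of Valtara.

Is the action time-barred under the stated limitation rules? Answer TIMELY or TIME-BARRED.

TIME-BARRED

The claim accrued on March 6, 2003, when the wrongful act occurred.
The untolled deadline — 6 years after March 6, 2003 — is March 6, 2009.
Because the emergency suspension of filing deadlines ran from February 13, 2006 to September 9, 2006, the deadline is extended by 208 days to September 30, 2009.
None of the other events listed affects the running of the period under the stated rules.
Filing on October 14, 2009 missed the September 30, 2009 deadline — the action is time-barred.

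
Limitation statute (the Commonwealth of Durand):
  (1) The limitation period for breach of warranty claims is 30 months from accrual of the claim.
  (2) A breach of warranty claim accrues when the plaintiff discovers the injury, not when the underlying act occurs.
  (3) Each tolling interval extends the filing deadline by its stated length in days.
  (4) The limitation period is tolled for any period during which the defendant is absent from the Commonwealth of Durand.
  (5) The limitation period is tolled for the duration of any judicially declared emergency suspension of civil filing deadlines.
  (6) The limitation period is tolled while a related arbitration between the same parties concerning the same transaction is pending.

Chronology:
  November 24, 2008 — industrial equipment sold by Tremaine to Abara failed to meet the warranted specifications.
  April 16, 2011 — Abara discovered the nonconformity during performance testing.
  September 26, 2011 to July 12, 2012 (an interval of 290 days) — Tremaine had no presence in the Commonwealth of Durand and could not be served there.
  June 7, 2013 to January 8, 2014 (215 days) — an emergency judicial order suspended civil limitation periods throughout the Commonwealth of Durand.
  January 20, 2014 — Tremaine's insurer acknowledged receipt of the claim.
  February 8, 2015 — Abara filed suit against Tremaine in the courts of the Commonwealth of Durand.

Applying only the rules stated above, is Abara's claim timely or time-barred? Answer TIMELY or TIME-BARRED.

Accrual is tied to discovery, so the period began on April 16, 2011 rather than on November 24, 2008 when the act occurred.
The untolled deadline — 30 months after April 16, 2011 — is October 16, 2013.
The defendant's absence from the jurisdiction from September 26, 2011 to July 12, 2012 tolled the period for 290 days, extending the deadline to August 2, 2014.
Because the emergency suspension of filing deadlines ran from June 7, 2013 to January 8, 2014, the deadline is extended by 215 days to March 5, 2015.
Nothing else in the chronology tolls or restarts the period.
The February 8, 2015 filing precedes the March 5, 2015 deadline; the claim is timely.

TIMELY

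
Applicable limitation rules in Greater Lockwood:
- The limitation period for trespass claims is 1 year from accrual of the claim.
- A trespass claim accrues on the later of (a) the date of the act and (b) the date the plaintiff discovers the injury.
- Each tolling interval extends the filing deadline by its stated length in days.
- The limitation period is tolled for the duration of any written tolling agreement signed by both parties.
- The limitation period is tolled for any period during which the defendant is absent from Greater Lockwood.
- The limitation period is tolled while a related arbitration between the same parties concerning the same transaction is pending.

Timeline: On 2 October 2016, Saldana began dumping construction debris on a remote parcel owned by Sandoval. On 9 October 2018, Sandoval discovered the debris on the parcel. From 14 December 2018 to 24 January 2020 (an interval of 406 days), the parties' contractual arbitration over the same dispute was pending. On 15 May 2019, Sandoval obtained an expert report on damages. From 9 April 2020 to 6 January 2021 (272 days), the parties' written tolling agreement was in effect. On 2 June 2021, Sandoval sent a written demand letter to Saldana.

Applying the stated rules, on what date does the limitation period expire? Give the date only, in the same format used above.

17 August 2021

Because discovery on 9 October 2018 post-dates the 2 October 2016 act, accrual under the later-of rule falls on 9 October 2018.
The untolled deadline — 1 year after 9 October 2018 — is 9 October 2019.
The period was tolled for 406 days by the pending related arbitration (14 December 2018 to 24 January 2020), pushing the deadline to 18 November 2020.
The written tolling agreement from 9 April 2020 to 6 January 2021 tolled the period for 272 days, extending the deadline to 17 August 2021.
None of the other events listed affects the running of the period under the stated rules.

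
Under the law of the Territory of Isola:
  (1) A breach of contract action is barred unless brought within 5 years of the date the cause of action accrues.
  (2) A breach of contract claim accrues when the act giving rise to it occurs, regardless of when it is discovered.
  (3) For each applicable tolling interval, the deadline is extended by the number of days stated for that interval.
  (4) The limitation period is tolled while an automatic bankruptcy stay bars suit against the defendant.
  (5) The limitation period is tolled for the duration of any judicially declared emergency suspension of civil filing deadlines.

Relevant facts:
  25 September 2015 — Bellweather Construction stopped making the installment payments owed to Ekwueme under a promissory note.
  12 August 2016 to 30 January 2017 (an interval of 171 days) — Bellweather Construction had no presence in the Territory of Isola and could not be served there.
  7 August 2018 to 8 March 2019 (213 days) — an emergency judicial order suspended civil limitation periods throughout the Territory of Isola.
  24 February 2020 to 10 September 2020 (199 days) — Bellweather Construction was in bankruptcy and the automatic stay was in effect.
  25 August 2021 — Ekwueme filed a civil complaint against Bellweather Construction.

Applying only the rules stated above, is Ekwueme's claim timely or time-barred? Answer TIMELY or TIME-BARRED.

The limitation period began to run on 25 September 2015.
Adding the 5 years base period to 25 September 2015 gives a deadline of 25 September 2020, before any tolling.
The emergency suspension of filing deadlines from 7 August 2018 to 8 March 2019 tolled the period for 213 days, extending the deadline to 26 April 2021.
Because the automatic bankruptcy stay ran from 24 February 2020 to 10 September 2020, the deadline is extended by 199 days to 11 November 2021.
The defendant's absence from the jurisdiction from 12 August 2016 to 30 January 2017 does not toll the period, because no stated rule makes the defendant's absence a tolling event.
Filing on 25 August 2021 beat the 11 November 2021 deadline — the action is timely.

TIMELY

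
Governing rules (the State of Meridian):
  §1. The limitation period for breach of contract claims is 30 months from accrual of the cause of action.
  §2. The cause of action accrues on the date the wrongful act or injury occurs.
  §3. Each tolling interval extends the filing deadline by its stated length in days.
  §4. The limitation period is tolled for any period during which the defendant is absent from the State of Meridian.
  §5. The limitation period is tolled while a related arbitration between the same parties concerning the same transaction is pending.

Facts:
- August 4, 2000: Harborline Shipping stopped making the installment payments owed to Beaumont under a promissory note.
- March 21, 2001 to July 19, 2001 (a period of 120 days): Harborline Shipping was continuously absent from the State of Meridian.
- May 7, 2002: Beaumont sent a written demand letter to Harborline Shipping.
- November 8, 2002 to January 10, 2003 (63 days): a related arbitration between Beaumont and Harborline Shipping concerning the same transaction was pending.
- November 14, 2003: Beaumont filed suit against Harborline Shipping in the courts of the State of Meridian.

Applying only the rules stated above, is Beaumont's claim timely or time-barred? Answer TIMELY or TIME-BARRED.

The claim accrued on August 4, 2000, when the wrongful act occurred.
The untolled deadline — 30 months after August 4, 2000 — is February 4, 2003.
Because the defendant's absence from the jurisdiction ran from March 21, 2001 to July 19, 2001, the deadline is extended by 120 days to June 4, 2003.
Because the pending related arbitration ran from November 8, 2002 to January 10, 2003, the deadline is extended by 63 days to August 6, 2003.
Nothing else in the chronology tolls or restarts the period.
Beaumont filed on November 14, 2003, after the August 6, 2003 deadline, so the action is time-barred.

TIME-BARRED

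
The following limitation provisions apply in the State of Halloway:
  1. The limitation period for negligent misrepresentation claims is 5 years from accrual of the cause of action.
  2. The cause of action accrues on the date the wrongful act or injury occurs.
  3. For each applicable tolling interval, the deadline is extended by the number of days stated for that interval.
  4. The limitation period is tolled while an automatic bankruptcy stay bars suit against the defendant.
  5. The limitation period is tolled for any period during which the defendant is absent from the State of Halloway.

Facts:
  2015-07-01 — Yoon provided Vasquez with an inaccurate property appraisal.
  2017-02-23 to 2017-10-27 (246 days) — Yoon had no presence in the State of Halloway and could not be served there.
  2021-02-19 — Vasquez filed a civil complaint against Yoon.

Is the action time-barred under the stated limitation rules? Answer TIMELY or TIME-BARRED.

The cause of action accrued on 2015-07-01, the date of the act.
5 years from 2015-07-01 is 2020-07-01.
The period was tolled for 246 days by the defendant's absence from the jurisdiction (2017-02-23 to 2017-10-27), pushing the deadline to 2021-03-04.
Filing on 2021-02-19 beat the 2021-03-04 deadline — the action is timely.

TIMELY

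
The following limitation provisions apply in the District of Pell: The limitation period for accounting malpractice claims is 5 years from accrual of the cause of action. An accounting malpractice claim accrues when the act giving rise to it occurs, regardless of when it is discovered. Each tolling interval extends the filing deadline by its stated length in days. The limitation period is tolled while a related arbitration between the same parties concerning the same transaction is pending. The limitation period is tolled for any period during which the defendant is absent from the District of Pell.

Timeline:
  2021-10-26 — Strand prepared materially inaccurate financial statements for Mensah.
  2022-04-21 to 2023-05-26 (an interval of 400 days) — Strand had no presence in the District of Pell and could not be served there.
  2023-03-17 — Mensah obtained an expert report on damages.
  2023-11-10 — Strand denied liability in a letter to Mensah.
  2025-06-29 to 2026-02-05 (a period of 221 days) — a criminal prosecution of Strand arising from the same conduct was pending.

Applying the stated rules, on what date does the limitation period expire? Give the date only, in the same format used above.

The cause of action accrued on 2021-10-26, the date of the act.
The untolled deadline — 5 years after 2021-10-26 — is 2026-10-26.
The period was tolled for 400 days by the defendant's absence from the jurisdiction (2022-04-21 to 2023-05-26), pushing the deadline to 2027-11-30.
The pending criminal prosecution from 2025-06-29 to 2026-02-05 does not toll the period, because no stated rule makes a criminal prosecution a tolling event.
None of the other events listed affects the running of the period under the stated rules.

2027-11-30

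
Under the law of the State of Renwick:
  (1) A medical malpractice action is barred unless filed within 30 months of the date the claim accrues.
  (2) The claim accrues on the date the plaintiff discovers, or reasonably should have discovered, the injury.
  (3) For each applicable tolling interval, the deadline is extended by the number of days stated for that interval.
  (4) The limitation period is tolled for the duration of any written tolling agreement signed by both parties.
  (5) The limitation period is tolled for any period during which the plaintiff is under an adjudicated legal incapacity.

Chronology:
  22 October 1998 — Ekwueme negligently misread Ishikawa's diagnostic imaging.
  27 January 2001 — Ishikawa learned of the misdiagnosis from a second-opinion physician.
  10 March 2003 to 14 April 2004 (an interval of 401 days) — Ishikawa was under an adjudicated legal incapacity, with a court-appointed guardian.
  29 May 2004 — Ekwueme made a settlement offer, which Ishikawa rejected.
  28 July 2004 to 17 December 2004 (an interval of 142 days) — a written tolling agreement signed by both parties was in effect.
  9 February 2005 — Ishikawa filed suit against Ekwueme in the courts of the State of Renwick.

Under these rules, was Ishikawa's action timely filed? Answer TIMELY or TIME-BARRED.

Accrual is tied to discovery, so the period began on 27 January 2001 rather than on 22 October 1998 when the act occurred.
30 months from 27 January 2001 is 27 July 2003.
The period was tolled for 401 days by the plaintiff's legal incapacity (10 March 2003 to 14 April 2004), pushing the deadline to 31 August 2004.
The period was tolled for 142 days by the written tolling agreement (28 July 2004 to 17 December 2004), pushing the deadline to 20 January 2005.
The other events in the timeline have no effect on the limitation period under the stated rules.
Filing on 9 February 2005 missed the 20 January 2005 deadline — the action is time-barred.

TIME-BARRED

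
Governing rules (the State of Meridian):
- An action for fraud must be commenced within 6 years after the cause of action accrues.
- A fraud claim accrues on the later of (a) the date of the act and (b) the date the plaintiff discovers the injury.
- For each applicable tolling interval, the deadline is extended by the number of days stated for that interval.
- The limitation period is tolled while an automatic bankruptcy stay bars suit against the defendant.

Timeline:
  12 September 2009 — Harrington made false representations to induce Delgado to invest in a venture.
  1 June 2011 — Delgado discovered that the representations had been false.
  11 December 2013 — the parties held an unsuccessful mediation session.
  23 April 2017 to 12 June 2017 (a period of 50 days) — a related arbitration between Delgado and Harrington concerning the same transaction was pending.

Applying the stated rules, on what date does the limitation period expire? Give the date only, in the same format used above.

The claim accrued on 1 June 2011 — the later of the 12 September 2009 act and the 1 June 2011 discovery.
The untolled deadline — 6 years after 1 June 2011 — is 1 June 2017.
The pending related arbitration from 23 April 2017 to 12 June 2017 does not toll the period, because no stated rule makes a pending arbitration a tolling event.
Nothing else in the chronology tolls or restarts the period.

1 June 2017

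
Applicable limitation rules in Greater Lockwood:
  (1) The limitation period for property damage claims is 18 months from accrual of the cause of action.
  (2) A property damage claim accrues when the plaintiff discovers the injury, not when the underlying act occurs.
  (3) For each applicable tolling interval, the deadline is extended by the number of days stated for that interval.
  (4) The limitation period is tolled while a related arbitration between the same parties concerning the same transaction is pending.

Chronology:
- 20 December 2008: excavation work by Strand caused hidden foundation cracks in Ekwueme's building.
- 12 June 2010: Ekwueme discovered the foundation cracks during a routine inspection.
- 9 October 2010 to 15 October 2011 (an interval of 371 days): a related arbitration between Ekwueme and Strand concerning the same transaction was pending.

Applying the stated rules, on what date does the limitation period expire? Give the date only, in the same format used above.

Accrual is tied to discovery, so the period began on 12 June 2010 rather than on 20 December 2008 when the act occurred.
The untolled deadline — 18 months after 12 June 2010 — is 12 December 2011.
Because the pending related arbitration ran from 9 October 2010 to 15 October 2011, the deadline is extended by 371 days to 17 December 2012.

17 December 2012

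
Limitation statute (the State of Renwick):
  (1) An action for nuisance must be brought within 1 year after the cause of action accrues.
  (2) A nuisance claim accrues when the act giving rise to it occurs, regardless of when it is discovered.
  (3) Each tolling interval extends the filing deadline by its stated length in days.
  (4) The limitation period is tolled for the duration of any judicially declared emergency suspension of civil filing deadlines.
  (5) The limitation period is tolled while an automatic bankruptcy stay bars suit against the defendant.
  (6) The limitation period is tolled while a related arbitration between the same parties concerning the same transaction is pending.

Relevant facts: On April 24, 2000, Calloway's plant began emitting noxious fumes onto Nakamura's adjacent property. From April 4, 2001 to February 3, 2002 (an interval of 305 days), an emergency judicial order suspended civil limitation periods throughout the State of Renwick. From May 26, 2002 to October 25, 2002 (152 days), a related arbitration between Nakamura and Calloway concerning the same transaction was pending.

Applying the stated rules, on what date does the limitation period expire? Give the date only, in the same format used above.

February 23, 2002

The limitation period began to run on April 24, 2000.
Adding the 1 year base period to April 24, 2000 gives a deadline of April 24, 2001, before any tolling.
The period was tolled for 305 days by the emergency suspension of filing deadlines (April 4, 2001 to February 3, 2002), pushing the deadline to February 23, 2002.
The pending related arbitration starting May 26, 2002 came too late — the period had run on February 23, 2002 — and so does not extend the deadline.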